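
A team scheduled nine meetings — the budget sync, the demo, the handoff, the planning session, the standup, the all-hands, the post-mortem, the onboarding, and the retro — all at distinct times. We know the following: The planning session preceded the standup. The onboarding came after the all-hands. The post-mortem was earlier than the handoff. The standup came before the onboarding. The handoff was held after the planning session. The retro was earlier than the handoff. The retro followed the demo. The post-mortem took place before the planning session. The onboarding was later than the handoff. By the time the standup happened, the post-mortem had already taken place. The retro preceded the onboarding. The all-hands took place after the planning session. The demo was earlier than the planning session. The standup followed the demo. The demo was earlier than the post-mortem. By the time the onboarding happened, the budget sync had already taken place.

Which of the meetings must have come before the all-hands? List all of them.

the demo, the planning session, the post-mortem

Directly stated before the all-hands: the planning session.
The demo reaches the all-hands via the demo → the planning session → the all-hands.
The post-mortem reaches the all-hands via the post-mortem → the planning session → the all-hands.
No chain forces the standup (or any of the others) ahead of the all-hands.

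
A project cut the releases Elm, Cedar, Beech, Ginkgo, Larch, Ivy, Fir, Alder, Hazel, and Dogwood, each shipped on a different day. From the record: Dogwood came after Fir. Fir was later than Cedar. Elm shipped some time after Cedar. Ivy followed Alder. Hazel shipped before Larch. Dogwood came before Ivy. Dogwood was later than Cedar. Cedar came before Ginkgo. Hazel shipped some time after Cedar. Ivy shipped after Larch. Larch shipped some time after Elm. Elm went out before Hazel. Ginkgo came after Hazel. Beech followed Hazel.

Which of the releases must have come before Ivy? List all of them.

Directly stated before Ivy: Alder, Dogwood, and Larch.
Cedar reaches Ivy via Cedar → Dogwood → Ivy.
Elm reaches Ivy via Elm → Larch → Ivy.
Fir reaches Ivy via Fir → Dogwood → Ivy.
Likewise Hazel reaches Ivy by chaining the stated constraints.
No chain forces Ginkgo (or any of the others) ahead of Ivy.

Alder, Cedar, Dogwood, Elm, Fir, Hazel, Larch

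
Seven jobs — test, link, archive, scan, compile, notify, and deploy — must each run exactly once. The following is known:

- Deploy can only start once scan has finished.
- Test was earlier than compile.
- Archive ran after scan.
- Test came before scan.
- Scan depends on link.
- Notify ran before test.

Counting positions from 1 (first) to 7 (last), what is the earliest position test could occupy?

Notify must come before test — 1 forced predecessor.
Nothing else is forced ahead of test, so its earliest slot is position 1 + 1 = 2.

2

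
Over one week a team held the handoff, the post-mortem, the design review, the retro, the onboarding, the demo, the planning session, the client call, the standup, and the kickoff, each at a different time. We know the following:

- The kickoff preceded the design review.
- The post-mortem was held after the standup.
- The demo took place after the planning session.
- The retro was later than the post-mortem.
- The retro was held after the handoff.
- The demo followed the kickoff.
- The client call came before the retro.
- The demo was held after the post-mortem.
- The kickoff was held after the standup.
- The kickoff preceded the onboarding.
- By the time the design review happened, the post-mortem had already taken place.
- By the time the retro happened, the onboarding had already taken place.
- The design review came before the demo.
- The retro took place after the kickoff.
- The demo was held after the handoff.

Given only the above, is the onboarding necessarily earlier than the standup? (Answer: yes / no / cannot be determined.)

no

Tracing the constraints gives the standup → the kickoff → the onboarding, so the standup must come before the onboarding.
That means the onboarding cannot be before the standup.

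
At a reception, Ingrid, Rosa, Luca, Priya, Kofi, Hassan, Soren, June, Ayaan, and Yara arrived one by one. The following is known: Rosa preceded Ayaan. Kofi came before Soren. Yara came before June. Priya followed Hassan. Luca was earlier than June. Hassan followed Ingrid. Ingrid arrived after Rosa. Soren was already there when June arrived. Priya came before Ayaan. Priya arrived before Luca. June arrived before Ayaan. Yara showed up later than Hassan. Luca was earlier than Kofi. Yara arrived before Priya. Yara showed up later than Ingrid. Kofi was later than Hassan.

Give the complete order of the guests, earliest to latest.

Rosa, Ingrid, Hassan, Yara, Priya, Luca, Kofi, Soren, June, Ayaan

The constraints fix every adjacent pair, so only one ordering works:
Rosa → Ingrid → Hassan → Yara → Priya → Luca → Kofi → Soren → June → Ayaan.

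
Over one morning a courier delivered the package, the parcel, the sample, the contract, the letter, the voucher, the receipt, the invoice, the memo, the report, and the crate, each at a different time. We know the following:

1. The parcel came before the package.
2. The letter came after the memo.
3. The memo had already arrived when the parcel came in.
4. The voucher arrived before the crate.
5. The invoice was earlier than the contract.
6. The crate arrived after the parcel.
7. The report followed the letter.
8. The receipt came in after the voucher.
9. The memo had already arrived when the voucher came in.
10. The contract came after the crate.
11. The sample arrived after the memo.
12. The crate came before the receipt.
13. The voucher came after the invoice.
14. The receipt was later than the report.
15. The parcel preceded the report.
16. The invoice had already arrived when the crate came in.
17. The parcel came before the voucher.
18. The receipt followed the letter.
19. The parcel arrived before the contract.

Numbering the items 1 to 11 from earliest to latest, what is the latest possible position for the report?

10

The report must come before the receipt — 1 item forced after it.
Everything else can be placed before the report in some valid order, so the report can sit as late as position 11 − 1 = 10.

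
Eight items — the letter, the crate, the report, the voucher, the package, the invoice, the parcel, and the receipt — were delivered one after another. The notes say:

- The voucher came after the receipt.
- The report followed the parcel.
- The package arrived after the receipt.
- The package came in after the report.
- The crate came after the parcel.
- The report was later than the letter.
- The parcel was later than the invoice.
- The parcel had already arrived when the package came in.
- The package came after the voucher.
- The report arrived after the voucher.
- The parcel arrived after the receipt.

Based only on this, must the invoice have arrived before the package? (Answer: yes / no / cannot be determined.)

yes

Chain the constraints: the invoice → the parcel → the package. Each link is directly stated, so the invoice comes before the package.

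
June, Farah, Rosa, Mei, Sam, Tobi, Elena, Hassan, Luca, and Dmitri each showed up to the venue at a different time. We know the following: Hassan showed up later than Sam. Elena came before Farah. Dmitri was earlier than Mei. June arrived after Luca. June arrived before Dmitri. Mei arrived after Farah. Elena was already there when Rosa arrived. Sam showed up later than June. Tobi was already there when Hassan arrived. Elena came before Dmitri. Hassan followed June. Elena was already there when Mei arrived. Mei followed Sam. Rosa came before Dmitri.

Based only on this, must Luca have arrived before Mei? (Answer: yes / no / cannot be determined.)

yes

Chain the constraints: Luca → June → Sam → Mei. Each link is directly stated, so Luca comes before Mei.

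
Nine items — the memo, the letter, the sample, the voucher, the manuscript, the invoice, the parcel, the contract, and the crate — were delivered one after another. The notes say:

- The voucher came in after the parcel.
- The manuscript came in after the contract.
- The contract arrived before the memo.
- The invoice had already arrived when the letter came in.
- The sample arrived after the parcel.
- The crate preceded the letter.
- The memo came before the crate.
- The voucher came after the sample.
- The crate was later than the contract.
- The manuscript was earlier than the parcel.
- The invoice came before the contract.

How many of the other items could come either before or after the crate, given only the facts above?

Forced before the crate: the contract, the invoice, and the memo; forced after the crate: the letter.
That leaves the manuscript, the parcel, the sample, and the voucher with no forced order relative to the crate — 4.

4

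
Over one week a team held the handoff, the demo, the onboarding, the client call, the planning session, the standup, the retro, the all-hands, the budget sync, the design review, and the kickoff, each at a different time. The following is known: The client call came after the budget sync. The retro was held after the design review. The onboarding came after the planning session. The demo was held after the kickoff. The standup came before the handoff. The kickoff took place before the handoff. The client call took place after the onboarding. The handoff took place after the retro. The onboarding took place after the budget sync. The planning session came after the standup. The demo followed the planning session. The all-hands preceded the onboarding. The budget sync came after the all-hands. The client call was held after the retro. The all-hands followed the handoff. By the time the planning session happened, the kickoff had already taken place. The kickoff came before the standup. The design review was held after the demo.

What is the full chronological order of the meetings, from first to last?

The constraints fix every adjacent pair, so only one ordering works:
the kickoff → the standup → the planning session → the demo → the design review → the retro → the handoff → the all-hands → the budget sync → the onboarding → the client call.

the kickoff, the standup, the planning session, the demo, the design review, the retro, the handoff, the all-hands, the budget sync, the onboarding, the client call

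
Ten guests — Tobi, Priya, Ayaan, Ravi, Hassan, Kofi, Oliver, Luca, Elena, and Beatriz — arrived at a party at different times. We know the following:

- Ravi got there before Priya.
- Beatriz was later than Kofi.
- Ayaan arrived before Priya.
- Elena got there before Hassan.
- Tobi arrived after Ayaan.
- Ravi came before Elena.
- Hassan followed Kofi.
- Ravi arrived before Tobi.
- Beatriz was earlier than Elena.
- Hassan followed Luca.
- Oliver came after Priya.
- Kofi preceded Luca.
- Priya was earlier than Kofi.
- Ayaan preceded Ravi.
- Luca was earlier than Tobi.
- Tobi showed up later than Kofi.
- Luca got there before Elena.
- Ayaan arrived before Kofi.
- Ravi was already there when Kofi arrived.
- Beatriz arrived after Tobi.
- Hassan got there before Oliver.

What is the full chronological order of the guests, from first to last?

Ayaan, Ravi, Priya, Kofi, Luca, Tobi, Beatriz, Elena, Hassan, Oliver

The constraints fix every adjacent pair, so only one ordering works:
Ayaan → Ravi → Priya → Kofi → Luca → Tobi → Beatriz → Elena → Hassan → Oliver.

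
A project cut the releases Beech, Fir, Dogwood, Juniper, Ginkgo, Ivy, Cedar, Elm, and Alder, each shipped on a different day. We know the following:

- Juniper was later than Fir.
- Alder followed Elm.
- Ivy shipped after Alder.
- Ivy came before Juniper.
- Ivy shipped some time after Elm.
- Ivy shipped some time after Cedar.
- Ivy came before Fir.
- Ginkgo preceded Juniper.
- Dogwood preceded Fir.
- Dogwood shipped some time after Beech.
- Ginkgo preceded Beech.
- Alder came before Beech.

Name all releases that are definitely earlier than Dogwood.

Alder, Beech, Elm, Ginkgo

Directly stated before Dogwood: Beech.
Alder reaches Dogwood via Alder → Beech → Dogwood.
Elm reaches Dogwood via Elm → Alder → Beech → Dogwood.
Ginkgo reaches Dogwood via Ginkgo → Beech → Dogwood.
No chain forces Cedar (or any of the others) ahead of Dogwood.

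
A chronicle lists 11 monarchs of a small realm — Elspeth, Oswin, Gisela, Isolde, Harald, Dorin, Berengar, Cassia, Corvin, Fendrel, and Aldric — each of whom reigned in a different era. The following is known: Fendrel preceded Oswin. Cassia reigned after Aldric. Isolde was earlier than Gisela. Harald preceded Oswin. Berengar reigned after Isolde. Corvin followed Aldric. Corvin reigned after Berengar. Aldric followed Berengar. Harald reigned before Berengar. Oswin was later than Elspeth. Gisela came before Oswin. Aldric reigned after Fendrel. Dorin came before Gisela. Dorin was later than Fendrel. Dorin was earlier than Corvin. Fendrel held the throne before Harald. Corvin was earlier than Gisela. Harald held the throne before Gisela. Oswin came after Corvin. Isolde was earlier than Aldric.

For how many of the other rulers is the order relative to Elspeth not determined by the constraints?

9

Forced after Elspeth: Oswin.
That leaves Aldric, Berengar, Cassia, Corvin, Dorin, Fendrel, Gisela, Harald, and Isolde with no forced order relative to Elspeth — 9.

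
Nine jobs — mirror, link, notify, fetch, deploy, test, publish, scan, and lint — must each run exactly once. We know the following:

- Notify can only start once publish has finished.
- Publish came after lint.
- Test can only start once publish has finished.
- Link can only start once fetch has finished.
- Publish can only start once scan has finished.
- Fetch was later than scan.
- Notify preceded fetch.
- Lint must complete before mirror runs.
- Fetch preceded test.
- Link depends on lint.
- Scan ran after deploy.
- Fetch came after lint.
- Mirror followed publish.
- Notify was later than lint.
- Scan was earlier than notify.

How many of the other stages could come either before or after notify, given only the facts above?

Forced before notify: deploy, lint, publish, and scan; forced after notify: fetch, link, and test.
That leaves mirror with no forced order relative to notify — 1.

1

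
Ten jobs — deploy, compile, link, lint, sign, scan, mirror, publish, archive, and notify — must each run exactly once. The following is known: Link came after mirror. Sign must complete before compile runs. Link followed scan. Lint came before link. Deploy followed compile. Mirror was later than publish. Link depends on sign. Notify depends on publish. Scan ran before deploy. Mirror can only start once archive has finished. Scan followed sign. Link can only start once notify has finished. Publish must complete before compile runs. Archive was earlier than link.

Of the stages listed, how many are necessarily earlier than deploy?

Directly stated before deploy: compile and scan.
Publish reaches deploy via publish → compile → deploy.
Sign reaches deploy via sign → compile → deploy.
That's compile, publish, scan, and sign — 4 in all.

4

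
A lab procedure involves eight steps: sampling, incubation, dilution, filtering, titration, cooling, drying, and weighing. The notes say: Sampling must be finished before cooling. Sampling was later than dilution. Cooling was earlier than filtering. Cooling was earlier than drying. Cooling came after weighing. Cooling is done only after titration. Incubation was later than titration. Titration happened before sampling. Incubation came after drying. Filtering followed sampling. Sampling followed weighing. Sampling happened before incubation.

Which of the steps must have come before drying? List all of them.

Directly stated before drying: cooling.
Dilution reaches drying via dilution → sampling → cooling → drying.
Sampling reaches drying via sampling → cooling → drying.
Titration reaches drying via titration → cooling → drying.
Likewise weighing reaches drying by chaining the stated constraints.

cooling, dilution, sampling, titration, weighing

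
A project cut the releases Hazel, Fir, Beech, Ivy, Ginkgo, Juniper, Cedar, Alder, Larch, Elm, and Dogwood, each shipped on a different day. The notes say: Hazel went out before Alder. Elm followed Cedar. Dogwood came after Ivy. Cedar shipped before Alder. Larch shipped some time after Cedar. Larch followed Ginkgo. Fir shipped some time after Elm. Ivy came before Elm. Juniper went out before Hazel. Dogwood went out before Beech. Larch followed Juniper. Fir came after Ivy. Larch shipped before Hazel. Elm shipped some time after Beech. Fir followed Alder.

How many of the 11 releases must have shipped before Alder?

Directly stated before Alder: Cedar and Hazel.
Ginkgo reaches Alder via Ginkgo → Larch → Hazel → Alder.
Juniper reaches Alder via Juniper → Hazel → Alder.
Larch reaches Alder via Larch → Hazel → Alder.
That's Cedar, Ginkgo, Hazel, Juniper, and Larch — 5 in all.

5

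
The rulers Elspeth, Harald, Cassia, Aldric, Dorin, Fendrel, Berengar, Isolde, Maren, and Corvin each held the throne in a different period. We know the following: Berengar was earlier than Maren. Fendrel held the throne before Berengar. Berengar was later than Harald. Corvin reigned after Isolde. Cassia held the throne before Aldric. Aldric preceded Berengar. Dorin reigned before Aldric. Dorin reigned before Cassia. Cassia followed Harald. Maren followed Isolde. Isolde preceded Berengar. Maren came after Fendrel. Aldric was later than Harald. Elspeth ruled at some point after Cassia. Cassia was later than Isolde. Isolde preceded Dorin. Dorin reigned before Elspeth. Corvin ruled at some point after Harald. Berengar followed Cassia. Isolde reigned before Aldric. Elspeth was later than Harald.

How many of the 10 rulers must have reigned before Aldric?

Directly stated before Aldric: Cassia, Dorin, Harald, and Isolde.
That's Cassia, Dorin, Harald, and Isolde — 4 in all.

4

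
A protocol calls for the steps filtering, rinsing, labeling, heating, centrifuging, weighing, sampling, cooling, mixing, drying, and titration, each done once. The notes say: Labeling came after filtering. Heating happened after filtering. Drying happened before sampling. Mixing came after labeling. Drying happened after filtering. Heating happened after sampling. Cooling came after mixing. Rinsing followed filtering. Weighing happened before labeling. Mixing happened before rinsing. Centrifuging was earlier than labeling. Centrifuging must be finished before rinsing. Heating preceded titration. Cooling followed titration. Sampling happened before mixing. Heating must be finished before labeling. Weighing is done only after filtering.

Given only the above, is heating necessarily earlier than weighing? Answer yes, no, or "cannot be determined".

No chain of stated constraints runs from heating to weighing, and none runs from weighing to heating either.
So the relative order of heating and weighing is not fixed by the given facts.

cannot be determined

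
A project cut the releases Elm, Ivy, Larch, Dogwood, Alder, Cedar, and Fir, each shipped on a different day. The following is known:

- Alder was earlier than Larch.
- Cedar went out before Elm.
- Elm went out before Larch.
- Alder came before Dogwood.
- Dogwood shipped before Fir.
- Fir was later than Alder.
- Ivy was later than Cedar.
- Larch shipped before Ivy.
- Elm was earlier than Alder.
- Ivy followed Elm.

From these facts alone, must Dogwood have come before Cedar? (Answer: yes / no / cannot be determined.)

Tracing the constraints gives Cedar → Elm → Alder → Dogwood, so Cedar must come before Dogwood.
That means Dogwood cannot be before Cedar.

no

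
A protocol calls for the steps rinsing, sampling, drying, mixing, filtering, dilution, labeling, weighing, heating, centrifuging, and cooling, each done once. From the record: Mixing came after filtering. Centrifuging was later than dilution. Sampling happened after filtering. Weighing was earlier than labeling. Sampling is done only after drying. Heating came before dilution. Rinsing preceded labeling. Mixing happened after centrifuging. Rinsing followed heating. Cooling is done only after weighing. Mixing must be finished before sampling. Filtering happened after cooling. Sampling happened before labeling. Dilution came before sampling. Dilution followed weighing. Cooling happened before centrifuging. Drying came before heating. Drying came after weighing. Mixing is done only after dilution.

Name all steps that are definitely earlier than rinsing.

drying, heating, weighing

Directly stated before rinsing: heating.
Drying reaches rinsing via drying → heating → rinsing.
Weighing reaches rinsing via weighing → drying → heating → rinsing.
No chain forces filtering (or any of the others) ahead of rinsing.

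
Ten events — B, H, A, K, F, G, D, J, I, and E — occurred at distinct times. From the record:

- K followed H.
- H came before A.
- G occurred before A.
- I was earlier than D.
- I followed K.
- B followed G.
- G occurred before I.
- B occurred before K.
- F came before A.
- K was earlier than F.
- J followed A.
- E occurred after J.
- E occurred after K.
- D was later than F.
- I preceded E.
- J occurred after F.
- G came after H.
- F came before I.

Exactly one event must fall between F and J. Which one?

A

Tracing the constraints gives F → A → J, so A sits after F and before J.
No other event is forced both after F and before J.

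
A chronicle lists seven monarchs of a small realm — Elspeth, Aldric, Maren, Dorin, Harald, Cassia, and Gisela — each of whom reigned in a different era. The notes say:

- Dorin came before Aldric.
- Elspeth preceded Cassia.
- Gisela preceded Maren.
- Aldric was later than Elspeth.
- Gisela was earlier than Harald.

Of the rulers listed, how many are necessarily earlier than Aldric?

2

Directly stated before Aldric: Dorin and Elspeth.
That's Dorin and Elspeth — 2 in all.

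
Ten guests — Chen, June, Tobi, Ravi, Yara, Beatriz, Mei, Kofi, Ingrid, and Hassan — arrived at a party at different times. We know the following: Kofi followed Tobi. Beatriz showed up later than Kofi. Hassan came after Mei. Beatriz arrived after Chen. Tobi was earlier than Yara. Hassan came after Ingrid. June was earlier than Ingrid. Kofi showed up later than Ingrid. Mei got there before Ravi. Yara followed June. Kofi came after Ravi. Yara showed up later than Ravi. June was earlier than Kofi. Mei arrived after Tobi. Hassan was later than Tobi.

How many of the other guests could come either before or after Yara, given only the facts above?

Forced before Yara: June, Mei, Ravi, and Tobi.
That leaves Beatriz, Chen, Hassan, Ingrid, and Kofi with no forced order relative to Yara — 5.

5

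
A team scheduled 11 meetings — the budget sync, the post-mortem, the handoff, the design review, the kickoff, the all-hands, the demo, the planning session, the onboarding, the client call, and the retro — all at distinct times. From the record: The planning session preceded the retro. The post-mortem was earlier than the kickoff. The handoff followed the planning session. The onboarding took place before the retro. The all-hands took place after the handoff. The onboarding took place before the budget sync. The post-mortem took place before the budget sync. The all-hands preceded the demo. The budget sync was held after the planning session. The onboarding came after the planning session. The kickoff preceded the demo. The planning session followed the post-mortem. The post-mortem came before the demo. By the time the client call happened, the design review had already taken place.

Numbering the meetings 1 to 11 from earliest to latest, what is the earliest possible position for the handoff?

3

The planning session and the post-mortem must both come before the handoff — 2 forced predecessors.
Nothing else is forced ahead of the handoff, so its earliest slot is position 2 + 1 = 3.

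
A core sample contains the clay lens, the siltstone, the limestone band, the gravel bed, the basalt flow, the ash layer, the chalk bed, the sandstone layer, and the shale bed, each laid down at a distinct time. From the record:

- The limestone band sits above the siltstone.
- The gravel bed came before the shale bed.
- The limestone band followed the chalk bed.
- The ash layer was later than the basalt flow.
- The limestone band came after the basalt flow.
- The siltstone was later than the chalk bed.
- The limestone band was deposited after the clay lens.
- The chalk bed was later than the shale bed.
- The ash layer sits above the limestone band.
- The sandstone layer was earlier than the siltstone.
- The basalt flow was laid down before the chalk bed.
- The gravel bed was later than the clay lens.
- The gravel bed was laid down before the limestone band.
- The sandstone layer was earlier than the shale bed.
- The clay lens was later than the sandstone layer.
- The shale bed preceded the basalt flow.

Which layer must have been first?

the sandstone layer

The sandstone layer has a chain of constraints placing it before every other layer, so the sandstone layer must be first.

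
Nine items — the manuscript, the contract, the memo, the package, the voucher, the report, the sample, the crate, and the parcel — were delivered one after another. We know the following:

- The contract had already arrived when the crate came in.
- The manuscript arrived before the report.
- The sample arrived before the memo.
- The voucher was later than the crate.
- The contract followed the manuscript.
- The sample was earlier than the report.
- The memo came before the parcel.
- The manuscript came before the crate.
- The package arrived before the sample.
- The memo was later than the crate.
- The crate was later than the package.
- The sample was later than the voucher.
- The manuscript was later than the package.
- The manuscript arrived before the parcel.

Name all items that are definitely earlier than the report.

Directly stated before the report: the manuscript and the sample.
The contract reaches the report via the contract → the crate → the voucher → the sample → the report.
The crate reaches the report via the crate → the voucher → the sample → the report.
The package reaches the report via the package → the manuscript → the report.
Likewise the voucher reaches the report by chaining the stated constraints.
No chain forces the parcel (or any of the others) ahead of the report.

the contract, the crate, the manuscript, the package, the sample, the voucher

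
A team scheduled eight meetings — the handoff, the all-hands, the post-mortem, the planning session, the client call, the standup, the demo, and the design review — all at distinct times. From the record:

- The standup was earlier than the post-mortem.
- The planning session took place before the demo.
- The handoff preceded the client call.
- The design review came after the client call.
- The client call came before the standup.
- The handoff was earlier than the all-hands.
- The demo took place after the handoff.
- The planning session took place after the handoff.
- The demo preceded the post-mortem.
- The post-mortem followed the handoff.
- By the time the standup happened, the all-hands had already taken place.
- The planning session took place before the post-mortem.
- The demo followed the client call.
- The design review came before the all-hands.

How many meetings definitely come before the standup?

4

Directly stated before the standup: the all-hands and the client call.
The design review reaches the standup via the design review → the all-hands → the standup.
The handoff reaches the standup via the handoff → the all-hands → the standup.
No chain forces the demo (or any of the others) ahead of the standup.
That's the all-hands, the client call, the design review, and the handoff — 4 in all.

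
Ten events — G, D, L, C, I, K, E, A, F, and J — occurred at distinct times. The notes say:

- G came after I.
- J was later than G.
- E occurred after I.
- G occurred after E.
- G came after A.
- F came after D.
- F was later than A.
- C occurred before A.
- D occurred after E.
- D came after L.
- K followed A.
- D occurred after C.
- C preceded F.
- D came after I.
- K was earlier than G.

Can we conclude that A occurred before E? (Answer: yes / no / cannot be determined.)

No chain of stated constraints runs from A to E, and none runs from E to A either.
So the relative order of A and E is not fixed by the given facts.

cannot be determined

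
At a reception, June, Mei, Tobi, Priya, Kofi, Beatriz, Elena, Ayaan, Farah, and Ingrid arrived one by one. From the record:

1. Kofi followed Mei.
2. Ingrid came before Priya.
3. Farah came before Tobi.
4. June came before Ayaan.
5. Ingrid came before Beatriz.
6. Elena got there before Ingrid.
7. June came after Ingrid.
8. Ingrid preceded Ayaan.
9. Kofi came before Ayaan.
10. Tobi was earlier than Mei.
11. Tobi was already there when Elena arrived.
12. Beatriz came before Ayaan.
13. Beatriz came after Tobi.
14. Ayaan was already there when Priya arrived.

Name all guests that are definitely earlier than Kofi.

Directly stated before Kofi: Mei.
Farah reaches Kofi via Farah → Tobi → Mei → Kofi.
Tobi reaches Kofi via Tobi → Mei → Kofi.
No chain forces Priya (or any of the others) ahead of Kofi.

Farah, Mei, Tobi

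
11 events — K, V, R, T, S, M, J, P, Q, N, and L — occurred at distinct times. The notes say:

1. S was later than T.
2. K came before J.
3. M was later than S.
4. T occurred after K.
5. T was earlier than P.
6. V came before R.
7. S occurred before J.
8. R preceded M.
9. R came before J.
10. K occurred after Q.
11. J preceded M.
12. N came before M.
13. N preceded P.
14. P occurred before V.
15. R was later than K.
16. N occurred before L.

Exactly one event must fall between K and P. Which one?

Tracing the constraints gives K → T → P, so T sits after K and before P.
No other event is forced both after K and before P.

T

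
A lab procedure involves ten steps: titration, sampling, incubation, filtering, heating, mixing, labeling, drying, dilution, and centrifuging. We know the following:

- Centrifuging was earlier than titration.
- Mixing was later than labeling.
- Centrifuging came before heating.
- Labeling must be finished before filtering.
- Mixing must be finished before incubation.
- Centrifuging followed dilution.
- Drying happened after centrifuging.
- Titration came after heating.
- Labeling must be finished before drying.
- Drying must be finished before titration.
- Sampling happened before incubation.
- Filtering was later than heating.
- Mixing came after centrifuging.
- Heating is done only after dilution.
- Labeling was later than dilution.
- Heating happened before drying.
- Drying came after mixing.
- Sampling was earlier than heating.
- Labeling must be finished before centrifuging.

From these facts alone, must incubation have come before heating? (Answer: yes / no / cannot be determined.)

No chain of stated constraints runs from incubation to heating, and none runs from heating to incubation either.
So the relative order of incubation and heating is not fixed by the given facts.

cannot be determined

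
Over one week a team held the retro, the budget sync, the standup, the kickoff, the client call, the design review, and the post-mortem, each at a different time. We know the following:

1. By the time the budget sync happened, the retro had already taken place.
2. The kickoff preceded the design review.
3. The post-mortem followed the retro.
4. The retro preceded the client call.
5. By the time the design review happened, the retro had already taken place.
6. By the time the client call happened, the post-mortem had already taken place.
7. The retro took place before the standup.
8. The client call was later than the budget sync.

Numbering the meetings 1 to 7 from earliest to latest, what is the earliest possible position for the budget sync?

The retro must come before the budget sync — 1 forced predecessor.
Nothing else is forced ahead of the budget sync, so its earliest slot is position 1 + 1 = 2.

2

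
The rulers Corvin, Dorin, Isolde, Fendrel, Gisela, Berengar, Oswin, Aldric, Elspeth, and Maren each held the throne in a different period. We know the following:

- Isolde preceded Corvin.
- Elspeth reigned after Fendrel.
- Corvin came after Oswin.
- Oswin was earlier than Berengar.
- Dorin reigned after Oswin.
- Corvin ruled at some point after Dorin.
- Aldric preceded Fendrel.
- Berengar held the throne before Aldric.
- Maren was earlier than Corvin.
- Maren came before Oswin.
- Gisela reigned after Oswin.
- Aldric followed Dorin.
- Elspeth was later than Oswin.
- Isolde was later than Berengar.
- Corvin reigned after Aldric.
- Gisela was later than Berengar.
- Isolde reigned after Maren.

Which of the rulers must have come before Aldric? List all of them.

Directly stated before Aldric: Berengar and Dorin.
Maren reaches Aldric via Maren → Oswin → Berengar → Aldric.
Oswin reaches Aldric via Oswin → Berengar → Aldric.

Berengar, Dorin, Maren, Oswin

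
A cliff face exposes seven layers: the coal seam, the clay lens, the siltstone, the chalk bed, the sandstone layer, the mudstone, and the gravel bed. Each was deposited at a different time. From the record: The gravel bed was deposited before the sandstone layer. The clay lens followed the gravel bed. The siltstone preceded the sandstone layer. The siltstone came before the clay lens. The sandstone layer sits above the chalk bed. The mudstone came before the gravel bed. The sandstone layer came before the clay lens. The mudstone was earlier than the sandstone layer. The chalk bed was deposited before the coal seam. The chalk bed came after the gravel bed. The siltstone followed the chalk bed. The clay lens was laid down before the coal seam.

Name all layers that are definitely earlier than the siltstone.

Directly stated before the siltstone: the chalk bed.
The gravel bed reaches the siltstone via the gravel bed → the chalk bed → the siltstone.
The mudstone reaches the siltstone via the mudstone → the gravel bed → the chalk bed → the siltstone.

the chalk bed, the gravel bed, the mudstone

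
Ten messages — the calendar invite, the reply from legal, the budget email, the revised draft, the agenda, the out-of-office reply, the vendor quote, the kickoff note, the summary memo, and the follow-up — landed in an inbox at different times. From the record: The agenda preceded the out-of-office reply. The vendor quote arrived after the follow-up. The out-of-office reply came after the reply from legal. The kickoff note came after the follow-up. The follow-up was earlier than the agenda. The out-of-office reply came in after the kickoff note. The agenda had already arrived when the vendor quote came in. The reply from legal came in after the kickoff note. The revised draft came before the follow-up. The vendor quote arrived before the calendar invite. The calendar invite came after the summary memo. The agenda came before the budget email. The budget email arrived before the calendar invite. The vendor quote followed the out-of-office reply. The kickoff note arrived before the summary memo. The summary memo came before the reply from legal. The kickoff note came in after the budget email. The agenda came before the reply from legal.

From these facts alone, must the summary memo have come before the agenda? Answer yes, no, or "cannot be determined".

Tracing the constraints gives the agenda → the budget email → the kickoff note → the summary memo, so the agenda must come before the summary memo.
That means the summary memo cannot be before the agenda.

no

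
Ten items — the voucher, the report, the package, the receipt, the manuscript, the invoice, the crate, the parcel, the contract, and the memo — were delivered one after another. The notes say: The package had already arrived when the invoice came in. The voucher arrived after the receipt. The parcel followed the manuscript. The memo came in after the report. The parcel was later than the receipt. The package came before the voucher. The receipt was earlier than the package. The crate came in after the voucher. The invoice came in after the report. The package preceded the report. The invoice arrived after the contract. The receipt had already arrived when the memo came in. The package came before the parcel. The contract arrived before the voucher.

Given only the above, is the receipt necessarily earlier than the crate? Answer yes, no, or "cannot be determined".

yes

Chain the constraints: the receipt → the voucher → the crate. Each link is directly stated, so the receipt comes before the crate.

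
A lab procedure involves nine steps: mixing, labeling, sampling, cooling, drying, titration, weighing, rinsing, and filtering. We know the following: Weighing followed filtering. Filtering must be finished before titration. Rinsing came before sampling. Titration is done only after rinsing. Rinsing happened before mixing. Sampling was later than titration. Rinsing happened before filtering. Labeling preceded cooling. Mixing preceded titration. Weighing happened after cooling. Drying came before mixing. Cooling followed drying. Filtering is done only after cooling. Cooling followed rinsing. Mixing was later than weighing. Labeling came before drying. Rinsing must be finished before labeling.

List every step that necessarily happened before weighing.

cooling, drying, filtering, labeling, rinsing

Directly stated before weighing: cooling and filtering.
Drying reaches weighing via drying → cooling → weighing.
Labeling reaches weighing via labeling → cooling → weighing.
Rinsing reaches weighing via rinsing → filtering → weighing.
No chain forces titration (or any of the others) ahead of weighing.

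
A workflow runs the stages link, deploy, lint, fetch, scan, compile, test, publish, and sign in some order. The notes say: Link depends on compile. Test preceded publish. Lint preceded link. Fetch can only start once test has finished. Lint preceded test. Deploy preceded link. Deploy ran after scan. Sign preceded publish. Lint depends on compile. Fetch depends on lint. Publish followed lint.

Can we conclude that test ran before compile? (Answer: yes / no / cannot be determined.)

Tracing the constraints gives compile → lint → test, so compile must come before test.
That means test cannot be before compile.

no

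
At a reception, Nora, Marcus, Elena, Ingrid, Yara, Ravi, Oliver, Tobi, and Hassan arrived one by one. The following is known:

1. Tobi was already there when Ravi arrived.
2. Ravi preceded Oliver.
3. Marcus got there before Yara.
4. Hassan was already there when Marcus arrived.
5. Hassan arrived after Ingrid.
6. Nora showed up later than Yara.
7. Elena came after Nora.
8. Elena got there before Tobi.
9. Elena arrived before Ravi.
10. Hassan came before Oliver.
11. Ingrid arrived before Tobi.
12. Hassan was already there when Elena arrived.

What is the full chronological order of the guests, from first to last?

Ingrid, Hassan, Marcus, Yara, Nora, Elena, Tobi, Ravi, Oliver

The constraints fix every adjacent pair, so only one ordering works:
Ingrid → Hassan → Marcus → Yara → Nora → Elena → Tobi → Ravi → Oliver.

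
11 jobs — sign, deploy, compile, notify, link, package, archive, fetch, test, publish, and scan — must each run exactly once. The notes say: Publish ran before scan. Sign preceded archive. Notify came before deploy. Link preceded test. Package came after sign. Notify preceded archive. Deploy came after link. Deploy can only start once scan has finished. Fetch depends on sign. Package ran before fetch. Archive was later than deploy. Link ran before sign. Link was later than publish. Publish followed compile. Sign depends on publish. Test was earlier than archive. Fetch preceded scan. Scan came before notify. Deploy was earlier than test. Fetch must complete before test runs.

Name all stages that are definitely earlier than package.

compile, link, publish, sign

Directly stated before package: sign.
Compile reaches package via compile → publish → sign → package.
Link reaches package via link → sign → package.
Publish reaches package via publish → sign → package.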